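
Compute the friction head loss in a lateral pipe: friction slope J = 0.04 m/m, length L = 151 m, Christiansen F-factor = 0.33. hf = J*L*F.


hf = J * L * F = 0.04 * 151 * 0.33 = 1.9932 m

1.9932 m


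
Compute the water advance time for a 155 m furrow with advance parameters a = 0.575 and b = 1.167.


t = (L/a)^(1/b)
t = (155/0.575)^(1/1.167)
t = 269.565217^(1/1.167)

121.0127 min


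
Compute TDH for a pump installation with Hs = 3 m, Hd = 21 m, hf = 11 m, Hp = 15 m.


TDH = Hs + Hd + hf + Hp = 3 + 21 + 11 + 15 = 50

50 m


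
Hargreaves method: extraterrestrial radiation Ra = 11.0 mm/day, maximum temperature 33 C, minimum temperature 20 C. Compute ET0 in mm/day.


Tmean = (Tmax + Tmin)/2 = (33 + 20)/2 = 26.5
ET0 = 0.0023 * 11.0 * (26.5 + 17.8) * sqrt(33 - 20)
ET0 = 0.0023 * 11.0 * 44.3 * 3.605551

4.0411 mm/day


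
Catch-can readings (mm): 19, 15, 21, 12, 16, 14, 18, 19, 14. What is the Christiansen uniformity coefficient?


mean = 16.444444 mm
MAD = 2.493827 mm
CU = (1 - 2.493827/16.444444)*100

84.8348 %


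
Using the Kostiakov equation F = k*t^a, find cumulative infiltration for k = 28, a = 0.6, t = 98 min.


F = k * t^a = 28 * 98^0.6
F = 28 * 15.657977

438.4234 mm


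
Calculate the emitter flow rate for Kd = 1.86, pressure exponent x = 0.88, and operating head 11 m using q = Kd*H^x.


q = Kd * H^x = 1.86 * 11^0.88 = 1.86 * 8.249461

15.3440 L/h


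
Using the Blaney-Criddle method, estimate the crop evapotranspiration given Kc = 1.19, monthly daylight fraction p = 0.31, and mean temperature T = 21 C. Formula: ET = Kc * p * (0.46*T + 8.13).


ET = Kc * p * (0.46*T + 8.13)
ET = 1.19 * 0.31 * (0.46*21 + 8.13)
ET = 1.19 * 0.31 * 17.7900

6.5627 mm/day


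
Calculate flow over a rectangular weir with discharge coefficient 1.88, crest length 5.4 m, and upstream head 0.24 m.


Q = C * L * H^(3/2) = 1.88 * 5.4 * 0.24^1.5 = 1.88 * 5.4 * 0.117576

1.1936 m^3/s


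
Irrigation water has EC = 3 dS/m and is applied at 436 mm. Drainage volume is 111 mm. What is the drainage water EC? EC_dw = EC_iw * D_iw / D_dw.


EC_dw = EC_iw * D_iw / D_dw
EC_dw = 3 * 436 / 111
EC_dw = 1308 / 111

11.7838 dS/m


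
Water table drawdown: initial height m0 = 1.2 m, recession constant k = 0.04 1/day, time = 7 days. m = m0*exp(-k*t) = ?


m = m0 * exp(-k*t)
m = 1.2 * exp(-0.04 * 7)
m = 1.2 * exp(-0.2800)

0.9069 m


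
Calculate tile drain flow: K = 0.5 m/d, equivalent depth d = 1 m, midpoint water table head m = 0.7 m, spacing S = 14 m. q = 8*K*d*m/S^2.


q = 8*K*d*m/S^2
q = 8*0.5*1*0.7/14^2
q = 2.8000 / 196

0.0143 m/d


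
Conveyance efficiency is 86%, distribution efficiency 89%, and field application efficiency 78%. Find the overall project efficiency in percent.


Ec = 0.86, Eb = 0.89, Ea = 0.78
E = 0.86 * 0.89 * 0.78 * 100 = 59.7012%

59.7012 %


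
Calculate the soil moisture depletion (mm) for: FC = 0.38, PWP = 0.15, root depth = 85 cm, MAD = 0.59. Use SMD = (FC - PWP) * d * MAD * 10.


SMD = (FC - PWP) * d * MAD * 10
SMD = (0.38 - 0.15) * 85 * 0.59 * 10
SMD = 0.2300 * 85 * 0.59 * 10

115.3450 mm


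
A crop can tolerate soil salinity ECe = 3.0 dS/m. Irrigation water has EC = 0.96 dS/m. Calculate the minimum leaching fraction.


LR = ECiw / (5*ECe - ECiw)
LR = 0.96 / (5*3.0 - 0.96)
LR = 0.96 / 14.0400

0.0684


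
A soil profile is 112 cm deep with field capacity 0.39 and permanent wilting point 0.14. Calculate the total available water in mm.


AWC = (FC - PWP) * d * 10
AWC = (0.39 - 0.14) * 112 * 10
AWC = 0.2500 * 112 * 10

280.0000 mm


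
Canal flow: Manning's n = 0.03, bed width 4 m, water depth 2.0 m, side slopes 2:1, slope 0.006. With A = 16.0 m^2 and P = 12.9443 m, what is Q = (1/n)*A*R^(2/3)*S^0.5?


R = A/P = 16.0/12.9443 = 1.236065
Q = (1/0.03) * 16.0 * 1.236065^(2/3) * 0.006^0.5

47.5812 m^3/s


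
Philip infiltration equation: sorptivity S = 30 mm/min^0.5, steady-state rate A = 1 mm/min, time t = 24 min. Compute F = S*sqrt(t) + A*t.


F = S*sqrt(t) + A*t
F = 30*sqrt(24) + 1*24
F = 30*4.898979 + 24

170.9694 mm


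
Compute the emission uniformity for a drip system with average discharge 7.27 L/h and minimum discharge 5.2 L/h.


EU = (q_min/q_avg)*100 = (5.2/7.27)*100 = 71.5268%

71.5268 %


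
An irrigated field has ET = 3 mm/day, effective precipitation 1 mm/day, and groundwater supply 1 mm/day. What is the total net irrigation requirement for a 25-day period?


Daily deficit = ET - Pe - GW = 3 - 1 - 1 = 1 mm/day
NIR = 1 * 25 = 25 mm

25.0000 mm


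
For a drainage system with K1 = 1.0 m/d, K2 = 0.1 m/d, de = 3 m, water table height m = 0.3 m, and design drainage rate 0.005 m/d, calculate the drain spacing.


S^2 = 8*K2*de*m/q + 4*K1*m^2/q
S^2 = 8*0.1*3*0.3/0.005 + 4*1.0*0.3^2/0.005
S = sqrt(216.0000)

14.6969 m


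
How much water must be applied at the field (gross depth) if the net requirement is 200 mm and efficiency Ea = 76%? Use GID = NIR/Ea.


Ea = 76% = 0.76
GID = NIR / Ea = 200 / 0.76 = 263.1579 mm

263.1579 mm


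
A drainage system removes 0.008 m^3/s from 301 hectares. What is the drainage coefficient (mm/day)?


DC = Q * 86400 / (A * 10000) * 1000
DC = 0.008 * 86400 / (301 * 10000) * 1000
DC = 691200.0000 / 3010000

0.2296 mm/day


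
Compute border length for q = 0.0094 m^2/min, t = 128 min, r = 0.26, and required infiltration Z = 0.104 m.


L = q*t/((1+r)*Z)
L = 0.0094*128/((1+0.26)*0.104)
L = 1.2032/0.13104

9.1819 m


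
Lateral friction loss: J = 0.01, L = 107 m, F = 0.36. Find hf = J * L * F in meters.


hf = J * L * F = 0.01 * 107 * 0.36 = 0.3852 m

0.3852 m


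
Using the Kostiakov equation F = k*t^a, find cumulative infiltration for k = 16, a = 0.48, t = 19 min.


F = k * t^a = 16 * 19^0.48
F = 16 * 4.109621

65.7539 mm


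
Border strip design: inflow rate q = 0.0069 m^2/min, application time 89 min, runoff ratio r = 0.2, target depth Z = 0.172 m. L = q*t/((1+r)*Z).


L = q*t/((1+r)*Z)
L = 0.0069*89/((1+0.2)*0.172)
L = 0.6141/0.2064

2.9753 m


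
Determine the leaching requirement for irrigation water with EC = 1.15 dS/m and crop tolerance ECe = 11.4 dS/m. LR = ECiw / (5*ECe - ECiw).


LR = ECiw / (5*ECe - ECiw)
LR = 1.15 / (5*11.4 - 1.15)
LR = 1.15 / 55.8500

0.0206


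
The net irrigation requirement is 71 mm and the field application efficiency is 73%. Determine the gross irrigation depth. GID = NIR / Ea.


Ea = 73% = 0.73
GID = NIR / Ea = 71 / 0.73 = 97.2603 mm

97.2603 mm


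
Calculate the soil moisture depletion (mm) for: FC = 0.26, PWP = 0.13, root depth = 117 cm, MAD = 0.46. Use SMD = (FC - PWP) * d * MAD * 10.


SMD = (FC - PWP) * d * MAD * 10
SMD = (0.26 - 0.13) * 117 * 0.46 * 10
SMD = 0.1300 * 117 * 0.46 * 10

69.9660 mm


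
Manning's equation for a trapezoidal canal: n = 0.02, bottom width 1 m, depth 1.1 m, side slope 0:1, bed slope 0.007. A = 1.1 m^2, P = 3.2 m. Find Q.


R = A/P = 1.1/3.2 = 0.343750
Q = (1/0.02) * 1.1 * 0.343750^(2/3) * 0.007^0.5

2.2581 m^3/s


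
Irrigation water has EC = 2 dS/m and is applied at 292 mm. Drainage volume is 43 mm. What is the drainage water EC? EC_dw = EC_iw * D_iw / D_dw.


EC_dw = EC_iw * D_iw / D_dw
EC_dw = 2 * 292 / 43
EC_dw = 584 / 43

13.5814 dS/m


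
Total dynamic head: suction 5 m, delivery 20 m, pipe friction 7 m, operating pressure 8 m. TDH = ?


TDH = Hs + Hd + hf + Hp = 5 + 20 + 7 + 8 = 40

40 m


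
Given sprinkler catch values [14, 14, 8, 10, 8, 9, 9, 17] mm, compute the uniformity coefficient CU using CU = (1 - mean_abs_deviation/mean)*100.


mean = 11.125000 mm
MAD = 2.906250 mm
CU = (1 - 2.906250/11.125000)*100

73.8764 %


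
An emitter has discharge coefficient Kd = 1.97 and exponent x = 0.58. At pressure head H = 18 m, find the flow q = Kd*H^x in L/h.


q = Kd * H^x = 1.97 * 18^0.58 = 1.97 * 5.346358

10.5323 L/h


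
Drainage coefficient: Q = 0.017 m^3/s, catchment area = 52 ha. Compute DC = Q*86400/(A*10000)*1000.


DC = Q * 86400 / (A * 10000) * 1000
DC = 0.017 * 86400 / (52 * 10000) * 1000
DC = 1468800.0000 / 520000

2.8246 mm/day


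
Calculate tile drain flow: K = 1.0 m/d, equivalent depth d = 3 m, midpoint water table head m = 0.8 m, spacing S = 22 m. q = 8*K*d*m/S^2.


q = 8*K*d*m/S^2
q = 8*1.0*3*0.8/22^2
q = 19.2000 / 484

0.0397 m/d


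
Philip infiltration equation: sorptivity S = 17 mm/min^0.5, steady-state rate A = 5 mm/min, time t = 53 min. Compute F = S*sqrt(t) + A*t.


F = S*sqrt(t) + A*t
F = 17*sqrt(53) + 5*53
F = 17*7.280110 + 265

388.7619 mm


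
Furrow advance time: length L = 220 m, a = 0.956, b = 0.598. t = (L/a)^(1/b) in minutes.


t = (L/a)^(1/b)
t = (220/0.956)^(1/0.598)
t = 230.125523^(1/0.598)

8907.8705 min


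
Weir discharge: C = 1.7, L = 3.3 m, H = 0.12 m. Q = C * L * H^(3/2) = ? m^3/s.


Q = C * L * H^(3/2) = 1.7 * 3.3 * 0.12^1.5 = 1.7 * 3.3 * 0.041569

0.2332 m^3/s


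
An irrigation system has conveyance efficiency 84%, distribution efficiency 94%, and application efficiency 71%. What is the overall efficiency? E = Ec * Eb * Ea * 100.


Ec = 0.84, Eb = 0.94, Ea = 0.71
E = 0.84 * 0.94 * 0.71 * 100 = 56.0616%

56.0616 %


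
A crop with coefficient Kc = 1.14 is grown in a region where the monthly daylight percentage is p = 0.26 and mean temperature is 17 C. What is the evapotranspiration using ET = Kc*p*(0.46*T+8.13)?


ET = Kc * p * (0.46*T + 8.13)
ET = 1.14 * 0.26 * (0.46*17 + 8.13)
ET = 1.14 * 0.26 * 15.9500

4.7276 mm/day


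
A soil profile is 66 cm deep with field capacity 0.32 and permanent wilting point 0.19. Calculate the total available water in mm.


AWC = (FC - PWP) * d * 10
AWC = (0.32 - 0.19) * 66 * 10
AWC = 0.1300 * 66 * 10

85.8000 mm


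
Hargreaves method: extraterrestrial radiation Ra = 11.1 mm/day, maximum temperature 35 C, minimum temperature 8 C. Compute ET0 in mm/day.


Tmean = (Tmax + Tmin)/2 = (35 + 8)/2 = 21.5
ET0 = 0.0023 * 11.1 * (21.5 + 17.8) * sqrt(35 - 8)
ET0 = 0.0023 * 11.1 * 39.3 * 5.196152

5.2134 mm/day


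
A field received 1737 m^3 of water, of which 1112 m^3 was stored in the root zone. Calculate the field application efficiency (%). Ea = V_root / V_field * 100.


Ea = V_root / V_field * 100 = 1112 / 1737 * 100 = 64.0184%

64.0184 %


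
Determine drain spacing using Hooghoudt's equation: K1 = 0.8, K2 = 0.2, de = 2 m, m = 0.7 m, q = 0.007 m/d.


S^2 = 8*K2*de*m/q + 4*K1*m^2/q
S^2 = 8*0.2*2*0.7/0.007 + 4*0.8*0.7^2/0.007
S = sqrt(544.0000)

23.3238 m


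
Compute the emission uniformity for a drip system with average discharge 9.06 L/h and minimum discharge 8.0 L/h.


EU = (q_min/q_avg)*100 = (8.0/9.06)*100 = 88.3002%

88.3002 %


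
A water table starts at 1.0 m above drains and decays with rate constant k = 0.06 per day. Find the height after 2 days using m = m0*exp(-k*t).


m = m0 * exp(-k*t)
m = 1.0 * exp(-0.06 * 2)
m = 1.0 * exp(-0.1200)

0.8869 m


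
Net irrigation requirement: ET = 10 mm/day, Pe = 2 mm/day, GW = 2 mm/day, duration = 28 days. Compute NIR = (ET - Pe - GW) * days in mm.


Daily deficit = ET - Pe - GW = 10 - 2 - 2 = 6 mm/day
NIR = 6 * 28 = 168 mm

168.0000 mm


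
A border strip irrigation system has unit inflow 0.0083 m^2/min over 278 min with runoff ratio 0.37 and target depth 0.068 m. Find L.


L = q*t/((1+r)*Z)
L = 0.0083*278/((1+0.37)*0.068)
L = 2.3074/0.09316

24.7681 m


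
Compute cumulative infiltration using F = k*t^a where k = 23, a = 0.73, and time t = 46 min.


F = k * t^a = 23 * 46^0.73
F = 23 * 16.361127

376.3059 mm


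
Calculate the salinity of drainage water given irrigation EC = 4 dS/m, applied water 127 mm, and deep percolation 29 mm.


EC_dw = EC_iw * D_iw / D_dw
EC_dw = 4 * 127 / 29
EC_dw = 508 / 29

17.5172 dS/m


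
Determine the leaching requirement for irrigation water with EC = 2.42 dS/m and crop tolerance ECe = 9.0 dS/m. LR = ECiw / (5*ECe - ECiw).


LR = ECiw / (5*ECe - ECiw)
LR = 2.42 / (5*9.0 - 2.42)
LR = 2.42 / 42.5800

0.0568


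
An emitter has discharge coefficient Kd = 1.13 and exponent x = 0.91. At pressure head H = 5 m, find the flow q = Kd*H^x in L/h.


q = Kd * H^x = 1.13 * 5^0.91 = 1.13 * 4.325763

4.8881 L/h


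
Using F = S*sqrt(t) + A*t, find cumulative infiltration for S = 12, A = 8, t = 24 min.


F = S*sqrt(t) + A*t
F = 12*sqrt(24) + 8*24
F = 12*4.898979 + 192

250.7877 mm


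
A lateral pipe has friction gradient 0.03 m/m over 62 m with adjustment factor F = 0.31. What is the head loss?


hf = J * L * F = 0.03 * 62 * 0.31 = 0.5766 m

0.5766 m


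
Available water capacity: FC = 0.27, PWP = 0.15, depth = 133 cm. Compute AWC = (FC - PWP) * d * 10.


AWC = (FC - PWP) * d * 10
AWC = (0.27 - 0.15) * 133 * 10
AWC = 0.1200 * 133 * 10

159.6000 mm


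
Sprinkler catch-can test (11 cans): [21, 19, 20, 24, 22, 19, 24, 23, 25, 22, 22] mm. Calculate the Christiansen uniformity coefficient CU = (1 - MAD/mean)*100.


mean = 21.909091 mm
MAD = 1.570248 mm
CU = (1 - 1.570248/21.909091)*100

92.8329 %


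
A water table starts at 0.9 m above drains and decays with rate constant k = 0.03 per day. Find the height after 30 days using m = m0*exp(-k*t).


m = m0 * exp(-k*t)
m = 0.9 * exp(-0.03 * 30)
m = 0.9 * exp(-0.9000)

0.3659 m


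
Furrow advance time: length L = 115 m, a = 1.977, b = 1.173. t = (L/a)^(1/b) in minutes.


t = (L/a)^(1/b)
t = (115/1.977)^(1/1.173)
t = 58.168943^(1/1.173)

31.9467 min


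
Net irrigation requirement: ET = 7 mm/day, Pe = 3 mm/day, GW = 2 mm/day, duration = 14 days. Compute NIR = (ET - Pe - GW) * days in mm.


Daily deficit = ET - Pe - GW = 7 - 3 - 2 = 2 mm/day
NIR = 2 * 14 = 28 mm

28.0000 mm


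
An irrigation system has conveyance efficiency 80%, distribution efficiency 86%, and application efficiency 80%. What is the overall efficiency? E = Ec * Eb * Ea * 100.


Ec = 0.8, Eb = 0.86, Ea = 0.8
E = 0.8 * 0.86 * 0.8 * 100 = 55.0400%

55.0400 %


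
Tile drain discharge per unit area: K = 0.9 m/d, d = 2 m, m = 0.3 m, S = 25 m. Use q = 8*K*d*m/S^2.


q = 8*K*d*m/S^2
q = 8*0.9*2*0.3/25^2
q = 4.3200 / 625

0.0069 m/d


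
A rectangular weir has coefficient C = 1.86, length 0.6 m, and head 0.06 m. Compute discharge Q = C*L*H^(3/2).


Q = C * L * H^(3/2) = 1.86 * 0.6 * 0.06^1.5 = 1.86 * 0.6 * 0.014697

0.0164 m^3/s


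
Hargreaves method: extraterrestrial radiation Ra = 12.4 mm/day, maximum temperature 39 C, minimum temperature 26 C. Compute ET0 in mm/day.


Tmean = (Tmax + Tmin)/2 = (39 + 26)/2 = 32.5
ET0 = 0.0023 * 12.4 * (32.5 + 17.8) * sqrt(39 - 26)
ET0 = 0.0023 * 12.4 * 50.3 * 3.605551

5.1724 mm/day


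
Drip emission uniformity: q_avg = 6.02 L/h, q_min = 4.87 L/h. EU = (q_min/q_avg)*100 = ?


EU = (q_min/q_avg)*100 = (4.87/6.02)*100 = 80.8970%

80.8970 %


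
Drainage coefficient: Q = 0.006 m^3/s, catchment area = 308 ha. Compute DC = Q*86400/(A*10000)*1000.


DC = Q * 86400 / (A * 10000) * 1000
DC = 0.006 * 86400 / (308 * 10000) * 1000
DC = 518400.0000 / 3080000

0.1683 mm/day


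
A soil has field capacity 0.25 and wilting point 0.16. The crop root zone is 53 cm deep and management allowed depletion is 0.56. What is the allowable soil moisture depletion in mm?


SMD = (FC - PWP) * d * MAD * 10
SMD = (0.25 - 0.16) * 53 * 0.56 * 10
SMD = 0.0900 * 53 * 0.56 * 10

26.7120 mm


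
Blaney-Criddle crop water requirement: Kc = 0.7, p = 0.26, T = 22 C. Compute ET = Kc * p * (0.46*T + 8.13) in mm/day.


ET = Kc * p * (0.46*T + 8.13)
ET = 0.7 * 0.26 * (0.46*22 + 8.13)
ET = 0.7 * 0.26 * 18.2500

3.3215 mm/day


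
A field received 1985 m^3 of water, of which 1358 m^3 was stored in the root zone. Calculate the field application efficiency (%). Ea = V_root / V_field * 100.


Ea = V_root / V_field * 100 = 1358 / 1985 * 100 = 68.4131%

68.4131 %


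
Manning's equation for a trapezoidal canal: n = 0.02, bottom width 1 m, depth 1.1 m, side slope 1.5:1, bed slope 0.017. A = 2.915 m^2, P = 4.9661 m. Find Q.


R = A/P = 2.915/4.9661 = 0.586980
Q = (1/0.02) * 2.915 * 0.586980^(2/3) * 0.017^0.5

13.3224 m^3/s


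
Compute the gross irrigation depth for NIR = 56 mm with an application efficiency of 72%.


Ea = 72% = 0.72
GID = NIR / Ea = 56 / 0.72 = 77.7778 mm

77.7778 mm


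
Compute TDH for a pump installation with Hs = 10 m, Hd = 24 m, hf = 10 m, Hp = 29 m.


TDH = Hs + Hd + hf + Hp = 10 + 24 + 10 + 29 = 73

73 m


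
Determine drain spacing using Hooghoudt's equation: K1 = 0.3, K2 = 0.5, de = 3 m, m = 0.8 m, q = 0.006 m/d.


S^2 = 8*K2*de*m/q + 4*K1*m^2/q
S^2 = 8*0.5*3*0.8/0.006 + 4*0.3*0.8^2/0.006
S = sqrt(1728.0000)

41.5692 m


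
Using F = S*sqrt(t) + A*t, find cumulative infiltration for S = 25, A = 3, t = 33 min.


F = S*sqrt(t) + A*t
F = 25*sqrt(33) + 3*33
F = 25*5.744563 + 99

242.6141 mm


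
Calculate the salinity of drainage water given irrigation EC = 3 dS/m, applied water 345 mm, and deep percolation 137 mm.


EC_dw = EC_iw * D_iw / D_dw
EC_dw = 3 * 345 / 137
EC_dw = 1035 / 137

7.5547 dS/m


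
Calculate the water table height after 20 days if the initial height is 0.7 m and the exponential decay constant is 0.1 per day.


m = m0 * exp(-k*t)
m = 0.7 * exp(-0.1 * 20)
m = 0.7 * exp(-2.0000)

0.0947 m


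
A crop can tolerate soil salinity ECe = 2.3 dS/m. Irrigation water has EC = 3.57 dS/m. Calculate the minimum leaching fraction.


LR = ECiw / (5*ECe - ECiw)
LR = 3.57 / (5*2.3 - 3.57)
LR = 3.57 / 7.9300

0.4502


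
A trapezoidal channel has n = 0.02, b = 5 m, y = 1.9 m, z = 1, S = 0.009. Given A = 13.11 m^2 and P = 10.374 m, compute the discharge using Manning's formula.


R = A/P = 13.11/10.374 = 1.263736
Q = (1/0.02) * 13.11 * 1.263736^(2/3) * 0.009^0.5

72.6884 m^3/s


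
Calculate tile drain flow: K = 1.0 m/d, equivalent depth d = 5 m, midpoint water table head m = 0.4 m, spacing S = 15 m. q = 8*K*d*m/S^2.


q = 8*K*d*m/S^2
q = 8*1.0*5*0.4/15^2
q = 16.0000 / 225

0.0711 m/d


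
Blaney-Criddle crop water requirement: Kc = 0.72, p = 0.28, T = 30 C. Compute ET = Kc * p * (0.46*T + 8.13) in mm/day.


ET = Kc * p * (0.46*T + 8.13)
ET = 0.72 * 0.28 * (0.46*30 + 8.13)
ET = 0.72 * 0.28 * 21.9300

4.4211 mm/day


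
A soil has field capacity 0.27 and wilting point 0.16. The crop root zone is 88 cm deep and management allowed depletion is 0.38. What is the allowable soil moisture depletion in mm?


SMD = (FC - PWP) * d * MAD * 10
SMD = (0.27 - 0.16) * 88 * 0.38 * 10
SMD = 0.1100 * 88 * 0.38 * 10

36.7840 mm


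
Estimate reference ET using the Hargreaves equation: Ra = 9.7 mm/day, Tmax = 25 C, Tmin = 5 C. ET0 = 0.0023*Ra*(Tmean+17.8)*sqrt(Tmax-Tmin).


Tmean = (Tmax + Tmin)/2 = (25 + 5)/2 = 15.0
ET0 = 0.0023 * 9.7 * (15.0 + 17.8) * sqrt(25 - 5)
ET0 = 0.0023 * 9.7 * 32.8 * 4.472136

3.2726 mm/day


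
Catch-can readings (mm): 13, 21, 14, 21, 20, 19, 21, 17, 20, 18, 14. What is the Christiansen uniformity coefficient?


mean = 18.000000 mm
MAD = 2.545455 mm
CU = (1 - 2.545455/18.000000)*100

85.8586 %


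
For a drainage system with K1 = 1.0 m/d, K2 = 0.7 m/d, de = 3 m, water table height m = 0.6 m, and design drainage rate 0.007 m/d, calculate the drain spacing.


S^2 = 8*K2*de*m/q + 4*K1*m^2/q
S^2 = 8*0.7*3*0.6/0.007 + 4*1.0*0.6^2/0.007
S = sqrt(1645.7143)

40.5674 m


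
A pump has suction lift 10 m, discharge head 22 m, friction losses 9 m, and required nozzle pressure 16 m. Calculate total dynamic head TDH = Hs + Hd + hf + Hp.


TDH = Hs + Hd + hf + Hp = 10 + 22 + 9 + 16 = 57

57 m


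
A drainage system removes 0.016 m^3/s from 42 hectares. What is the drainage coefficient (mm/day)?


DC = Q * 86400 / (A * 10000) * 1000
DC = 0.016 * 86400 / (42 * 10000) * 1000
DC = 1382400.0000 / 420000

3.2914 mm/day


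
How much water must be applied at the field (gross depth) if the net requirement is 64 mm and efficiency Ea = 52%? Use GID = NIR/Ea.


Ea = 52% = 0.52
GID = NIR / Ea = 64 / 0.52 = 123.0769 mm

123.0769 mm


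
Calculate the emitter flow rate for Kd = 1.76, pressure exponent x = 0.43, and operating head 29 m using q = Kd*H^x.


q = Kd * H^x = 1.76 * 29^0.43 = 1.76 * 4.254330

7.4876 L/h


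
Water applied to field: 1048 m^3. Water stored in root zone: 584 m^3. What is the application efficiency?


Ea = V_root / V_field * 100 = 584 / 1048 * 100 = 55.7252%

55.7252 %


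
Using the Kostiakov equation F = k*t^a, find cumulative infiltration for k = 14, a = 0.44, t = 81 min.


F = k * t^a = 14 * 81^0.44
F = 14 * 6.914064

96.7969 mm


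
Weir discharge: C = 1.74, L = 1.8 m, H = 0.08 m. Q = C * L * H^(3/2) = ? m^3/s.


Q = C * L * H^(3/2) = 1.74 * 1.8 * 0.08^1.5 = 1.74 * 1.8 * 0.022627

0.0709 m^3/s


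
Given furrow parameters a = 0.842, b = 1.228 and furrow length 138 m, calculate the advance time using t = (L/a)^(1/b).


t = (L/a)^(1/b)
t = (138/0.842)^(1/1.228)
t = 163.895487^(1/1.228)

63.5907 min


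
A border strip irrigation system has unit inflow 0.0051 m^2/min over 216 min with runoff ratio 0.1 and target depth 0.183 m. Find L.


L = q*t/((1+r)*Z)
L = 0.0051*216/((1+0.1)*0.183)
L = 1.1016/0.2013

5.4724 m


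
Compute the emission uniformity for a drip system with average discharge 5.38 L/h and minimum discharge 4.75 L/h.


EU = (q_min/q_avg)*100 = (4.75/5.38)*100 = 88.2900%

88.2900 %


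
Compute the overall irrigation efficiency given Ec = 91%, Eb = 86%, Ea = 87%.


Ec = 0.91, Eb = 0.86, Ea = 0.87
E = 0.91 * 0.86 * 0.87 * 100 = 68.0862%

68.0862 %


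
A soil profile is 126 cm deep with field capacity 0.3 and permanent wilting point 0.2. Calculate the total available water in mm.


AWC = (FC - PWP) * d * 10
AWC = (0.3 - 0.2) * 126 * 10
AWC = 0.1000 * 126 * 10

126.0000 mm


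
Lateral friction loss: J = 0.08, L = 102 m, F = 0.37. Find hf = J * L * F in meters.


hf = J * L * F = 0.08 * 102 * 0.37 = 3.0192 m

3.0192 m


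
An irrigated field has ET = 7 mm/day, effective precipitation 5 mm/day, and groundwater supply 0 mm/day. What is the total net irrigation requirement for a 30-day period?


Daily deficit = ET - Pe - GW = 7 - 5 - 0 = 2 mm/day
NIR = 2 * 30 = 60 mm

60.0000 mm


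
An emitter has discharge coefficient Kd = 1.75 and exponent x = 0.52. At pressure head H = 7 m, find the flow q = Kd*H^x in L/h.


q = Kd * H^x = 1.75 * 7^0.52 = 1.75 * 2.750749

4.8138 L/h


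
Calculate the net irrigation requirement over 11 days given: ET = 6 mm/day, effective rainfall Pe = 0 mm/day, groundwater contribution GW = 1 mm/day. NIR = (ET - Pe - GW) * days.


Daily deficit = ET - Pe - GW = 6 - 0 - 1 = 5 mm/day
NIR = 5 * 11 = 55 mm

55.0000 mm


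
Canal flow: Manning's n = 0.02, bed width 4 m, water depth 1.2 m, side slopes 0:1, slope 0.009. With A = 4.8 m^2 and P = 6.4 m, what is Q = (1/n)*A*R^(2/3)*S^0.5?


R = A/P = 4.8/6.4 = 0.750000
Q = (1/0.02) * 4.8 * 0.750000^(2/3) * 0.009^0.5

18.7949 m^3/s


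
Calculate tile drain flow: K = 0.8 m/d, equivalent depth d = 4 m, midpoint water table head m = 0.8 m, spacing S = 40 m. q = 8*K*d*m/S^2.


q = 8*K*d*m/S^2
q = 8*0.8*4*0.8/40^2
q = 20.4800 / 1600

0.0128 m/d


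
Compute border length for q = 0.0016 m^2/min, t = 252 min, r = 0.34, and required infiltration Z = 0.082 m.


L = q*t/((1+r)*Z)
L = 0.0016*252/((1+0.34)*0.082)
L = 0.4032/0.10988

3.6695 m


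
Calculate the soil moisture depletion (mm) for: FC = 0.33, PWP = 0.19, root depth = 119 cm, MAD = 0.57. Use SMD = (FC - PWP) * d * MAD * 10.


SMD = (FC - PWP) * d * MAD * 10
SMD = (0.33 - 0.19) * 119 * 0.57 * 10
SMD = 0.1400 * 119 * 0.57 * 10

94.9620 mm


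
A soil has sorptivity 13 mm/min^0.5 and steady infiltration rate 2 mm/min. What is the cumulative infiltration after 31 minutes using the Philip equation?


F = S*sqrt(t) + A*t
F = 13*sqrt(31) + 2*31
F = 13*5.567764 + 62

134.3809 mm


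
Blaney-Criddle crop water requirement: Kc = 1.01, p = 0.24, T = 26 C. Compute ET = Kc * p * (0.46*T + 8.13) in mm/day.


ET = Kc * p * (0.46*T + 8.13)
ET = 1.01 * 0.24 * (0.46*26 + 8.13)
ET = 1.01 * 0.24 * 20.0900

4.8698 mm/day


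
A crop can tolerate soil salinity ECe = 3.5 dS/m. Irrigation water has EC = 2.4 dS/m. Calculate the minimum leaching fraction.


LR = ECiw / (5*ECe - ECiw)
LR = 2.4 / (5*3.5 - 2.4)
LR = 2.4 / 15.1000

0.1589


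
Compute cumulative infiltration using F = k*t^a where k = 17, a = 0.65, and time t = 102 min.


F = k * t^a = 17 * 102^0.65
F = 17 * 20.211107

343.5888 mm


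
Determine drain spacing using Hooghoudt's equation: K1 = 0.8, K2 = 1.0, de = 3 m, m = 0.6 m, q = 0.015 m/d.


S^2 = 8*K2*de*m/q + 4*K1*m^2/q
S^2 = 8*1.0*3*0.6/0.015 + 4*0.8*0.6^2/0.015
S = sqrt(1036.8000)

32.1994 m


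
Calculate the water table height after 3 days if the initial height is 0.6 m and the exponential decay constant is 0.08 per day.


m = m0 * exp(-k*t)
m = 0.6 * exp(-0.08 * 3)
m = 0.6 * exp(-0.2400)

0.4720 m


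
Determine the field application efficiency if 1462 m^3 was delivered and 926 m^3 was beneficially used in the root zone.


Ea = V_root / V_field * 100 = 926 / 1462 * 100 = 63.3379%

63.3379 %


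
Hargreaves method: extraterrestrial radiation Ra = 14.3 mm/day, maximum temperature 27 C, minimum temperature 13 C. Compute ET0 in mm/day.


Tmean = (Tmax + Tmin)/2 = (27 + 13)/2 = 20.0
ET0 = 0.0023 * 14.3 * (20.0 + 17.8) * sqrt(27 - 13)
ET0 = 0.0023 * 14.3 * 37.8 * 3.741657

4.6518 mm/day


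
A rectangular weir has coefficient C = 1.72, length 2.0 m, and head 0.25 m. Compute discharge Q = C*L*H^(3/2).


Q = C * L * H^(3/2) = 1.72 * 2.0 * 0.25^1.5 = 1.72 * 2.0 * 0.125000

0.4300 m^3/s


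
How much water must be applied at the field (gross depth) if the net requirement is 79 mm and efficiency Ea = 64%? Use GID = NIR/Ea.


Ea = 64% = 0.64
GID = NIR / Ea = 79 / 0.64 = 123.4375 mm

123.4375 mm


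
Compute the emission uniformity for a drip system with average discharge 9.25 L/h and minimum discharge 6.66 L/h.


EU = (q_min/q_avg)*100 = (6.66/9.25)*100 = 72.0000%

72.0000 %


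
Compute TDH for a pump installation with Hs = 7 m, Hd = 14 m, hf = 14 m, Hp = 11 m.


TDH = Hs + Hd + hf + Hp = 7 + 14 + 14 + 11 = 46

46 m


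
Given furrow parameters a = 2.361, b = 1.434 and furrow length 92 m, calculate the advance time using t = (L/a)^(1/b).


t = (L/a)^(1/b)
t = (92/2.361)^(1/1.434)
t = 38.966540^(1/1.434)

12.8608 min


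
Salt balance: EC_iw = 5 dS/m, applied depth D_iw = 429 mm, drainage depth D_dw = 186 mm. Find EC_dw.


EC_dw = EC_iw * D_iw / D_dw
EC_dw = 5 * 429 / 186
EC_dw = 2145 / 186

11.5323 dS/m


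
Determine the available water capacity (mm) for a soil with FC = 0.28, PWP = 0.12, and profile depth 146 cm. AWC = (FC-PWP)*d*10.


AWC = (FC - PWP) * d * 10
AWC = (0.28 - 0.12) * 146 * 10
AWC = 0.1600 * 146 * 10

233.6000 mm


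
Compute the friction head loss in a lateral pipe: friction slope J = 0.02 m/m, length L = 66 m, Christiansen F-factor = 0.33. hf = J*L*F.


hf = J * L * F = 0.02 * 66 * 0.33 = 0.4356 m

0.4356 m


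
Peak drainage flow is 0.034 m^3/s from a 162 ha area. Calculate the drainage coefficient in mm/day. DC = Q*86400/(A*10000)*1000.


DC = Q * 86400 / (A * 10000) * 1000
DC = 0.034 * 86400 / (162 * 10000) * 1000
DC = 2937600.0000 / 1620000

1.8133 mm/day


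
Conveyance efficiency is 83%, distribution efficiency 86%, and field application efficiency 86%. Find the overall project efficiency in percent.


Ec = 0.83, Eb = 0.86, Ea = 0.86
E = 0.83 * 0.86 * 0.86 * 100 = 61.3868%

61.3868 %


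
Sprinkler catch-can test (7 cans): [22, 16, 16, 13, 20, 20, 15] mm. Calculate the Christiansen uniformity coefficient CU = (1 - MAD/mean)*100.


mean = 17.428571 mm
MAD = 2.775510 mm
CU = (1 - 2.775510/17.428571)*100

84.0749 %


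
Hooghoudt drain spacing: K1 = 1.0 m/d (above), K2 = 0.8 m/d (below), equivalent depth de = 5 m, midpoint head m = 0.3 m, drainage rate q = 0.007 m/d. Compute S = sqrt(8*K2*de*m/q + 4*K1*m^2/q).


S^2 = 8*K2*de*m/q + 4*K1*m^2/q
S^2 = 8*0.8*5*0.3/0.007 + 4*1.0*0.3^2/0.007
S = sqrt(1422.8571)

37.7208 m


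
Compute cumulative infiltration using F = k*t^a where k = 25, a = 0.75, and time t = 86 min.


F = k * t^a = 25 * 86^0.75
F = 25 * 28.240595

706.0149 mm


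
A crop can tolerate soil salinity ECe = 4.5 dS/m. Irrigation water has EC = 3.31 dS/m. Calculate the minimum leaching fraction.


LR = ECiw / (5*ECe - ECiw)
LR = 3.31 / (5*4.5 - 3.31)
LR = 3.31 / 19.1900

0.1725


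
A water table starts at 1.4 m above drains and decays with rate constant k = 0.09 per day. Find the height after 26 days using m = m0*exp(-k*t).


m = m0 * exp(-k*t)
m = 1.4 * exp(-0.09 * 26)
m = 1.4 * exp(-2.3400)

0.1349 m


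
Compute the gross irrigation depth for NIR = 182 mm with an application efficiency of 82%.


Ea = 82% = 0.82
GID = NIR / Ea = 182 / 0.82 = 221.9512 mm

221.9512 mm


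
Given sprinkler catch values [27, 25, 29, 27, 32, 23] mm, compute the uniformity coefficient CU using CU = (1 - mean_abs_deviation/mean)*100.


mean = 27.166667 mm
MAD = 2.222222 mm
CU = (1 - 2.222222/27.166667)*100

91.8200 %


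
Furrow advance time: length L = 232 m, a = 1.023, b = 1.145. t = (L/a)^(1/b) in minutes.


t = (L/a)^(1/b)
t = (232/1.023)^(1/1.145)
t = 226.783969^(1/1.145)

114.1047 min


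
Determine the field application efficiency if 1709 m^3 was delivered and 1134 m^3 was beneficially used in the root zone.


Ea = V_root / V_field * 100 = 1134 / 1709 * 100 = 66.3546%

66.3546 %


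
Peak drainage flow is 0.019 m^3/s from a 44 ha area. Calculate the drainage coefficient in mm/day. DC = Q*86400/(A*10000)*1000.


DC = Q * 86400 / (A * 10000) * 1000
DC = 0.019 * 86400 / (44 * 10000) * 1000
DC = 1641600.0000 / 440000

3.7309 mm/day


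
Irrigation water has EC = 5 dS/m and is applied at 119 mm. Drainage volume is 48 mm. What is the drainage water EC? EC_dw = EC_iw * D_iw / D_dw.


EC_dw = EC_iw * D_iw / D_dw
EC_dw = 5 * 119 / 48
EC_dw = 595 / 48

12.3958 dS/m


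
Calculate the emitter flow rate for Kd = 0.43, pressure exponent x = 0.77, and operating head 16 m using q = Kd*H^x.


q = Kd * H^x = 0.43 * 16^0.77 = 0.43 * 8.456144

3.6361 L/h


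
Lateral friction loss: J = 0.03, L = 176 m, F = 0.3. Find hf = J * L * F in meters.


hf = J * L * F = 0.03 * 176 * 0.3 = 1.5840 m

1.5840 m


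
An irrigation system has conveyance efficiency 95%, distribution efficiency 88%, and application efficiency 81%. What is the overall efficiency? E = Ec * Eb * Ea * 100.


Ec = 0.95, Eb = 0.88, Ea = 0.81
E = 0.95 * 0.88 * 0.81 * 100 = 67.7160%

67.7160 %


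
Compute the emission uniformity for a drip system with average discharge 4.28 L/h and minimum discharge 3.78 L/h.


EU = (q_min/q_avg)*100 = (3.78/4.28)*100 = 88.3178%

88.3178 %


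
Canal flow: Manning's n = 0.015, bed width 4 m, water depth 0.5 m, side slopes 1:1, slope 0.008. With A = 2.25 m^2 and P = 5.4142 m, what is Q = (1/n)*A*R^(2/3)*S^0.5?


R = A/P = 2.25/5.4142 = 0.415574
Q = (1/0.015) * 2.25 * 0.415574^(2/3) * 0.008^0.5

7.4714 m^3/s


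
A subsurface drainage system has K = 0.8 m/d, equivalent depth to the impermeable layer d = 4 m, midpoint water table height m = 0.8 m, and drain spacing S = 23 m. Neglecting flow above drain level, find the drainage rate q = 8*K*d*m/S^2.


q = 8*K*d*m/S^2
q = 8*0.8*4*0.8/23^2
q = 20.4800 / 529

0.0387 m/d


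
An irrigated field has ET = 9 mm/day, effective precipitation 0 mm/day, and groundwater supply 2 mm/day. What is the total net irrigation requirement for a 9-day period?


Daily deficit = ET - Pe - GW = 9 - 0 - 2 = 7 mm/day
NIR = 7 * 9 = 63 mm

63.0000 mm


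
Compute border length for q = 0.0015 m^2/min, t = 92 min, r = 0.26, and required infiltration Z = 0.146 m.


L = q*t/((1+r)*Z)
L = 0.0015*92/((1+0.26)*0.146)
L = 0.138/0.18396

0.7502 m


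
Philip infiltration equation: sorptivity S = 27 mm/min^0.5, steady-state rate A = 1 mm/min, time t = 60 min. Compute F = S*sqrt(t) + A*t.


F = S*sqrt(t) + A*t
F = 27*sqrt(60) + 1*60
F = 27*7.745967 + 60

269.1411 mm


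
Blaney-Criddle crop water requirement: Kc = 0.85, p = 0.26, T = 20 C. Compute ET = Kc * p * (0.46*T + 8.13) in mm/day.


ET = Kc * p * (0.46*T + 8.13)
ET = 0.85 * 0.26 * (0.46*20 + 8.13)
ET = 0.85 * 0.26 * 17.3300

3.8299 mm/day


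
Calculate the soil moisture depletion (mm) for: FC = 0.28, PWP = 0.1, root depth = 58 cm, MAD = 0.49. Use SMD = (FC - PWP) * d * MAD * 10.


SMD = (FC - PWP) * d * MAD * 10
SMD = (0.28 - 0.1) * 58 * 0.49 * 10
SMD = 0.1800 * 58 * 0.49 * 10

51.1560 mm


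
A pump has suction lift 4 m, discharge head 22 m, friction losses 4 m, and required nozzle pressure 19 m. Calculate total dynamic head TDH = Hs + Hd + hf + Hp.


TDH = Hs + Hd + hf + Hp = 4 + 22 + 4 + 19 = 49

49 m


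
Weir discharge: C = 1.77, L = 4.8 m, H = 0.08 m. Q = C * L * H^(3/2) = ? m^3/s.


Q = C * L * H^(3/2) = 1.77 * 4.8 * 0.08^1.5 = 1.77 * 4.8 * 0.022627

0.1922 m^3/s


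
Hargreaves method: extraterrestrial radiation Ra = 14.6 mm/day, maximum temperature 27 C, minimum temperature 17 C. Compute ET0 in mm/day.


Tmean = (Tmax + Tmin)/2 = (27 + 17)/2 = 22.0
ET0 = 0.0023 * 14.6 * (22.0 + 17.8) * sqrt(27 - 17)
ET0 = 0.0023 * 14.6 * 39.8 * 3.162278

4.2263 mm/day


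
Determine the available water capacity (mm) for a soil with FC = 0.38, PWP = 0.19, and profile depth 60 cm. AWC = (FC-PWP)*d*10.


AWC = (FC - PWP) * d * 10
AWC = (0.38 - 0.19) * 60 * 10
AWC = 0.1900 * 60 * 10

114.0000 mm


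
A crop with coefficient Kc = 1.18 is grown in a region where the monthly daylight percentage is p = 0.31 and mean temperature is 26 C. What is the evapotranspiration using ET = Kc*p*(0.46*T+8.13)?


ET = Kc * p * (0.46*T + 8.13)
ET = 1.18 * 0.31 * (0.46*26 + 8.13)
ET = 1.18 * 0.31 * 20.0900

7.3489 mm/day


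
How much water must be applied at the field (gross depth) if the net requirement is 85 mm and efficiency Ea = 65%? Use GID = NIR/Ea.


Ea = 65% = 0.65
GID = NIR / Ea = 85 / 0.65 = 130.7692 mm

130.7692 mm


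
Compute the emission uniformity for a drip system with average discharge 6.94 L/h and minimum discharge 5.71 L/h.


EU = (q_min/q_avg)*100 = (5.71/6.94)*100 = 82.2767%

82.2767 %


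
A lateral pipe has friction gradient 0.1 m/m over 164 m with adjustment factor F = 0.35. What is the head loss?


hf = J * L * F = 0.1 * 164 * 0.35 = 5.7400 m

5.7400 m


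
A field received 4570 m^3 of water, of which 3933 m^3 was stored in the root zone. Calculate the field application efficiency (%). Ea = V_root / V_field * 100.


Ea = V_root / V_field * 100 = 3933 / 4570 * 100 = 86.0613%

86.0613 %


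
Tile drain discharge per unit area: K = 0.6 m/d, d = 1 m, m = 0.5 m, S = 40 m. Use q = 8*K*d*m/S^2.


q = 8*K*d*m/S^2
q = 8*0.6*1*0.5/40^2
q = 2.4000 / 1600

0.0015 m/d


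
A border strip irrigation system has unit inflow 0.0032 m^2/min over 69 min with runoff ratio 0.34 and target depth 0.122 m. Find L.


L = q*t/((1+r)*Z)
L = 0.0032*69/((1+0.34)*0.122)
L = 0.2208/0.16348

1.3506 m


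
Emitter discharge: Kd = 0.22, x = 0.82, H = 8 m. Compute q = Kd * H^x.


q = Kd * H^x = 0.22 * 8^0.82 = 0.22 * 5.502167

1.2105 L/h


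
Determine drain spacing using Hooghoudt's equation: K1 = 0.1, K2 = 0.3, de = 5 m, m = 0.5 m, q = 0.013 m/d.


S^2 = 8*K2*de*m/q + 4*K1*m^2/q
S^2 = 8*0.3*5*0.5/0.013 + 4*0.1*0.5^2/0.013
S = sqrt(469.2308)

21.6617 m


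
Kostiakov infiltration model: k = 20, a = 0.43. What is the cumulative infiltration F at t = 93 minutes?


F = k * t^a = 20 * 93^0.43
F = 20 * 7.021787

140.4357 mm


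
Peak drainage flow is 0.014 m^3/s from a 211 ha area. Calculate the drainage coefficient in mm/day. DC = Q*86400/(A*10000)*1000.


DC = Q * 86400 / (A * 10000) * 1000
DC = 0.014 * 86400 / (211 * 10000) * 1000
DC = 1209600.0000 / 2110000

0.5733 mm/day


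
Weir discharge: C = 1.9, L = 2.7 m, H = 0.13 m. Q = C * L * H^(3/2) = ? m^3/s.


Q = C * L * H^(3/2) = 1.9 * 2.7 * 0.13^1.5 = 1.9 * 2.7 * 0.046872

0.2405 m^3/s


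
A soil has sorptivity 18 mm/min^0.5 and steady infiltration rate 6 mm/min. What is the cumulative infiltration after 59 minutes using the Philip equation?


F = S*sqrt(t) + A*t
F = 18*sqrt(59) + 6*59
F = 18*7.681146 + 354

492.2606 mm


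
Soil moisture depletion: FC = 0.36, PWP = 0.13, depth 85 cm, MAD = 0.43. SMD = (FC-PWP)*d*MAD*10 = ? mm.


SMD = (FC - PWP) * d * MAD * 10
SMD = (0.36 - 0.13) * 85 * 0.43 * 10
SMD = 0.2300 * 85 * 0.43 * 10

84.0650 mm


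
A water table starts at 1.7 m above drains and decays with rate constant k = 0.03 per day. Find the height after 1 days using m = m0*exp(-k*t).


m = m0 * exp(-k*t)
m = 1.7 * exp(-0.03 * 1)
m = 1.7 * exp(-0.0300)

1.6498 m


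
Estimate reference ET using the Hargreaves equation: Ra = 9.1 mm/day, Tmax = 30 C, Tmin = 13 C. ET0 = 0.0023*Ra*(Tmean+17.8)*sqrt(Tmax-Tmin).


Tmean = (Tmax + Tmin)/2 = (30 + 13)/2 = 21.5
ET0 = 0.0023 * 9.1 * (21.5 + 17.8) * sqrt(30 - 13)
ET0 = 0.0023 * 9.1 * 39.3 * 4.123106

3.3915 mm/day


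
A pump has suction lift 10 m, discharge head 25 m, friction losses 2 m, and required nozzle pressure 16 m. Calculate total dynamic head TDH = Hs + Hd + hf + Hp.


TDH = Hs + Hd + hf + Hp = 10 + 25 + 2 + 16 = 53

53 m


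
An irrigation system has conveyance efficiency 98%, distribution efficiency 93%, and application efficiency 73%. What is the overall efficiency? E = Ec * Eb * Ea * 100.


Ec = 0.98, Eb = 0.93, Ea = 0.73
E = 0.98 * 0.93 * 0.73 * 100 = 66.5322%

66.5322 %


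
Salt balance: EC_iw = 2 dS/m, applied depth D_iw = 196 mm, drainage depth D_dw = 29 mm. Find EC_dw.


EC_dw = EC_iw * D_iw / D_dw
EC_dw = 2 * 196 / 29
EC_dw = 392 / 29

13.5172 dS/m


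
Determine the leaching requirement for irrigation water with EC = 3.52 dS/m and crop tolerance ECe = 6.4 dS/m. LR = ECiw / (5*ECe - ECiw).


LR = ECiw / (5*ECe - ECiw)
LR = 3.52 / (5*6.4 - 3.52)
LR = 3.52 / 28.4800

0.1236


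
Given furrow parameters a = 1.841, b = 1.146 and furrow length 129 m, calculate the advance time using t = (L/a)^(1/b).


t = (L/a)^(1/b)
t = (129/1.841)^(1/1.146)
t = 70.070614^(1/1.146)

40.7770 min


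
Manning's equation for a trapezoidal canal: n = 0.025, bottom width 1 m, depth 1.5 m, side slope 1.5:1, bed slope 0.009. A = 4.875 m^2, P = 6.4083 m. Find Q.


R = A/P = 4.875/6.4083 = 0.760732
Q = (1/0.025) * 4.875 * 0.760732^(2/3) * 0.009^0.5

15.4162 m^3/s


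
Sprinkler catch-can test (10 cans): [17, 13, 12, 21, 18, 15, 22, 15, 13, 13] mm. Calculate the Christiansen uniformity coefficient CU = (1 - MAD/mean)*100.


mean = 15.900000 mm
MAD = 2.880000 mm
CU = (1 - 2.880000/15.900000)*100

81.8868 %


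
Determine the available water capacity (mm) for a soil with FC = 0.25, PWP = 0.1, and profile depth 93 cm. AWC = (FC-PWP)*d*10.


AWC = (FC - PWP) * d * 10
AWC = (0.25 - 0.1) * 93 * 10
AWC = 0.1500 * 93 * 10

139.5000 mm


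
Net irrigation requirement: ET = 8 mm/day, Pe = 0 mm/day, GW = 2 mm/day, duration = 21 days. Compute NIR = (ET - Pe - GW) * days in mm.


Daily deficit = ET - Pe - GW = 8 - 0 - 2 = 6 mm/day
NIR = 6 * 21 = 126 mm

126.0000 mm


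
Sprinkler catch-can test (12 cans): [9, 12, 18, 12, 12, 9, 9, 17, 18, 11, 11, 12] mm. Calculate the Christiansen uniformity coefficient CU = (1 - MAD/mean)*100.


mean = 12.500000 mm
MAD = 2.583333 mm
CU = (1 - 2.583333/12.500000)*100

79.3333 %


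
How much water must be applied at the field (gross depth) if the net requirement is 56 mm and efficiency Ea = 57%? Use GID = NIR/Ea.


Ea = 57% = 0.57
GID = NIR / Ea = 56 / 0.57 = 98.2456 mm

98.2456 mm


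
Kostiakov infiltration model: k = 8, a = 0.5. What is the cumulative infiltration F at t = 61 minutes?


F = k * t^a = 8 * 61^0.5
F = 8 * 7.810250

62.4820 mm
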